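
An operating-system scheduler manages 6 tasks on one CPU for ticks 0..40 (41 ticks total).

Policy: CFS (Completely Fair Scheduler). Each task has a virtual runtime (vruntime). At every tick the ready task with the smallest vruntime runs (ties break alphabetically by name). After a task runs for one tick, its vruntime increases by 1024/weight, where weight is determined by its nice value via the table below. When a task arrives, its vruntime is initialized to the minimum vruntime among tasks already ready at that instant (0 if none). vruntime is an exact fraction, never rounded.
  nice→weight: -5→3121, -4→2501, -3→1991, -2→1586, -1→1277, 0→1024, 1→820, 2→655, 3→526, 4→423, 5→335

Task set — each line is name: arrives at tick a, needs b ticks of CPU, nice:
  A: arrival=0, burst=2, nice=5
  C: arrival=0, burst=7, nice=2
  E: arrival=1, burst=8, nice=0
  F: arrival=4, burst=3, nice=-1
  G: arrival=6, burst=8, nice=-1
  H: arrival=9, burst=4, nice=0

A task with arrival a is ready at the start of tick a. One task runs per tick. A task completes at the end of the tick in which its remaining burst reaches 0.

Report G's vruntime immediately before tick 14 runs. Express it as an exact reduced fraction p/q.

t=0: vr[A=0 C=0] → run A
t=1: vr[A=1024/335 C=0 E=0] → run C
t=2: vr[A=1024/335 C=1024/655 E=0] → run E
t=3: vr[A=1024/335 C=1024/655 E=1] → run E
t=4: vr[A=1024/335 C=1024/655 E=2 F=1024/655] → run C
t=5: vr[A=1024/335 C=2048/655 E=2 F=1024/655] → run F
t=6: vr[A=1024/335 C=2048/655 E=2 F=1978368/836435 G=2] → run E
t=7: vr[A=1024/335 C=2048/655 E=3 F=1978368/836435 G=2] → run G
t=8: vr[A=1024/335 C=2048/655 E=3 F=1978368/836435 G=3578/1277] → run F
t=9: vr[A=1024/335 C=2048/655 E=3 F=2649088/836435 G=3578/1277 H=3578/1277] → run G
t=10: vr[A=1024/335 C=2048/655 E=3 F=2649088/836435 G=4602/1277 H=3578/1277] → run H
t=11: vr[A=1024/335 C=2048/655 E=3 F=2649088/836435 G=4602/1277 H=4855/1277] → run E
t=12: vr[A=1024/335 C=2048/655 E=4 F=2649088/836435 G=4602/1277 H=4855/1277] → run A
t=13: vr[C=2048/655 E=4 F=2649088/836435 G=4602/1277 H=4855/1277] → run C
t=14: vr[C=3072/655 E=4 F=2649088/836435 G=4602/1277 H=4855/1277] → run F
t=15: vr[C=3072/655 E=4 G=4602/1277 H=4855/1277] → run G
t=16: vr[C=3072/655 E=4 G=5626/1277 H=4855/1277] → run H
t=17: vr[C=3072/655 E=4 G=5626/1277 H=6132/1277] → run E
t=18: vr[C=3072/655 E=5 G=5626/1277 H=6132/1277] → run G
t=19: vr[C=3072/655 E=5 G=6650/1277 H=6132/1277] → run C
t=20: vr[C=4096/655 E=5 G=6650/1277 H=6132/1277] → run H
t=21: vr[C=4096/655 E=5 G=6650/1277 H=7409/1277] → run E
t=22: vr[C=4096/655 E=6 G=6650/1277 H=7409/1277] → run G
t=23: vr[C=4096/655 E=6 G=7674/1277 H=7409/1277] → run H
t=24: vr[C=4096/655 E=6 G=7674/1277] → run E
t=25: vr[C=4096/655 E=7 G=7674/1277] → run G
t=26: vr[C=4096/655 E=7 G=8698/1277] → run C
t=27: vr[C=1024/131 E=7 G=8698/1277] → run G
t=28: vr[C=1024/131 E=7 G=9722/1277] → run E
t=29: vr[C=1024/131 G=9722/1277] → run G
t=30: vr[C=1024/131] → run C
t=31: vr[C=6144/655] → run C
t=32: (idle)
t=33: (idle)
t=34: (idle)
t=35: (idle)
t=36: (idle)
t=37: (idle)
t=38: (idle)
t=39: (idle)
t=40: (idle)

vruntime(G, start of tick 14) = 4602/1277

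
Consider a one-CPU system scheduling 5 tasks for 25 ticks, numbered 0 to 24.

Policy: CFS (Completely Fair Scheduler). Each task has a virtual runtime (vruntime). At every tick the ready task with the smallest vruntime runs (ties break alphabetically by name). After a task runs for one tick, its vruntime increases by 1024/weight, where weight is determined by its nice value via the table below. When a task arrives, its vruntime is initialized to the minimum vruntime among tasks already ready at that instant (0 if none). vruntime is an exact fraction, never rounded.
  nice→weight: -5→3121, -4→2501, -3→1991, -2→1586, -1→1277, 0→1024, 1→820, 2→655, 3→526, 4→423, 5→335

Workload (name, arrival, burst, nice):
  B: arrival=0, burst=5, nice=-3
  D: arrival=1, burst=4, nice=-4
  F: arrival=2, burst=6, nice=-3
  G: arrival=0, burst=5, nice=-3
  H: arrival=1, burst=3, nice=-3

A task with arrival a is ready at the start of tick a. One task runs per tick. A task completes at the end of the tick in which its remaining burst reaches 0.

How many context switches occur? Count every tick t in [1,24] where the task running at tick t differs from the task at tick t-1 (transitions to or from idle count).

t=0: vr[B=0 G=0] → run B
t=1: vr[B=1024/1991 D=0 G=0 H=0] → run D
t=2: vr[B=1024/1991 D=1024/2501 F=0 G=0 H=0] → run F
t=3: vr[B=1024/1991 D=1024/2501 F=1024/1991 G=0 H=0] → run G
t=4: vr[B=1024/1991 D=1024/2501 F=1024/1991 G=1024/1991 H=0] → run H
t=5: vr[B=1024/1991 D=1024/2501 F=1024/1991 G=1024/1991 H=1024/1991] → run D
t=6: vr[B=1024/1991 D=2048/2501 F=1024/1991 G=1024/1991 H=1024/1991] → run B
t=7: vr[B=2048/1991 D=2048/2501 F=1024/1991 G=1024/1991 H=1024/1991] → run F
t=8: vr[B=2048/1991 D=2048/2501 F=2048/1991 G=1024/1991 H=1024/1991] → run G
t=9: vr[B=2048/1991 D=2048/2501 F=2048/1991 G=2048/1991 H=1024/1991] → run H
t=10: vr[B=2048/1991 D=2048/2501 F=2048/1991 G=2048/1991 H=2048/1991] → run D
t=11: vr[B=2048/1991 D=3072/2501 F=2048/1991 G=2048/1991 H=2048/1991] → run B
t=12: vr[B=3072/1991 D=3072/2501 F=2048/1991 G=2048/1991 H=2048/1991] → run F
t=13: vr[B=3072/1991 D=3072/2501 F=3072/1991 G=2048/1991 H=2048/1991] → run G
t=14: vr[B=3072/1991 D=3072/2501 F=3072/1991 G=3072/1991 H=2048/1991] → run H
t=15: vr[B=3072/1991 D=3072/2501 F=3072/1991 G=3072/1991] → run D
t=16: vr[B=3072/1991 F=3072/1991 G=3072/1991] → run B
t=17: vr[B=4096/1991 F=3072/1991 G=3072/1991] → run F
t=18: vr[B=4096/1991 F=4096/1991 G=3072/1991] → run G
t=19: vr[B=4096/1991 F=4096/1991 G=4096/1991] → run B
t=20: vr[F=4096/1991 G=4096/1991] → run F
t=21: vr[F=5120/1991 G=4096/1991] → run G
t=22: vr[F=5120/1991] → run F
t=23: (idle)
t=24: (idle)

context switches = 23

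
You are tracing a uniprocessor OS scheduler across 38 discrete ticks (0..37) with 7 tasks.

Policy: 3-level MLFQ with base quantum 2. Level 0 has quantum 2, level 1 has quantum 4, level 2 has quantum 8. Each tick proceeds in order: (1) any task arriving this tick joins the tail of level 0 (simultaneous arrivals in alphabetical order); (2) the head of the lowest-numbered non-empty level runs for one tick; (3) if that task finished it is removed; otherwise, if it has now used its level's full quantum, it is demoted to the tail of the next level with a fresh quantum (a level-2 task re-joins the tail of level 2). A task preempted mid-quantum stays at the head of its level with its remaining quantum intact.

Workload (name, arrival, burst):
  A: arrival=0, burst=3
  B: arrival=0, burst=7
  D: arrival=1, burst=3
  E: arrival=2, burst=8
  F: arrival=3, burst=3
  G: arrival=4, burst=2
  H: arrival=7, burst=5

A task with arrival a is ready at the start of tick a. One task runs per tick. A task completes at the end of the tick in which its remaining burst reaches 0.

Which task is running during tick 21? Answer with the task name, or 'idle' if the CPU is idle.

running at tick 21 = E

t=0: L0/L1/L2 = AB/-/- → run A
t=1: L0/L1/L2 = ABD/-/- → run A
t=2: L0/L1/L2 = BDE/A/- → run B
t=3: L0/L1/L2 = BDEF/A/- → run B
t=4: L0/L1/L2 = DEFG/AB/- → run D
t=5: L0/L1/L2 = DEFG/AB/- → run D
t=6: L0/L1/L2 = EFG/ABD/- → run E
t=7: L0/L1/L2 = EFGH/ABD/- → run E
t=8: L0/L1/L2 = FGH/ABDE/- → run F
t=9: L0/L1/L2 = FGH/ABDE/- → run F
t=10: L0/L1/L2 = GH/ABDEF/- → run G
t=11: L0/L1/L2 = GH/ABDEF/- → run G
t=12: L0/L1/L2 = H/ABDEF/- → run H
t=13: L0/L1/L2 = H/ABDEF/- → run H
t=14: L0/L1/L2 = -/ABDEFH/- → run A
t=15: L0/L1/L2 = -/BDEFH/- → run B
t=16: L0/L1/L2 = -/BDEFH/- → run B
t=17: L0/L1/L2 = -/BDEFH/- → run B
t=18: L0/L1/L2 = -/BDEFH/- → run B
t=19: L0/L1/L2 = -/DEFH/B → run D
t=20: L0/L1/L2 = -/EFH/B → run E
t=21: L0/L1/L2 = -/EFH/B → run E
t=22: L0/L1/L2 = -/EFH/B → run E
t=23: L0/L1/L2 = -/EFH/B → run E
t=24: L0/L1/L2 = -/FH/BE → run F
t=25: L0/L1/L2 = -/H/BE → run H
t=26: L0/L1/L2 = -/H/BE → run H
t=27: L0/L1/L2 = -/H/BE → run H
t=28: L0/L1/L2 = -/-/BE → run B
t=29: L0/L1/L2 = -/-/E → run E
t=30: L0/L1/L2 = -/-/E → run E
t=31: (idle)
t=32: (idle)
t=33: (idle)
t=34: (idle)
t=35: (idle)
t=36: (idle)
t=37: (idle)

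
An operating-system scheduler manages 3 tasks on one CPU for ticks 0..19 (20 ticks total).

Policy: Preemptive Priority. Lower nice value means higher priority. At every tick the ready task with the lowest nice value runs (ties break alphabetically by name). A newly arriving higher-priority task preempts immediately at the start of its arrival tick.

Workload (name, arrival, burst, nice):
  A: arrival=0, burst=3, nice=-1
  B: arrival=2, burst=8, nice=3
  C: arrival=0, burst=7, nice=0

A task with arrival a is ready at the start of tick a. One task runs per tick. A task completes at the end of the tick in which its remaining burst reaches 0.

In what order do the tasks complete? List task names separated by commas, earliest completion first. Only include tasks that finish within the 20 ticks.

completion order = A, C, B

t=0: ready={A,C} → run A
t=1: ready={A,C} → run A
t=2: ready={A,B,C} → run A
t=3: ready={B,C} → run C
t=4: ready={B,C} → run C
t=5: ready={B,C} → run C
t=6: ready={B,C} → run C
t=7: ready={B,C} → run C
t=8: ready={B,C} → run C
t=9: ready={B,C} → run C
t=10: ready={B} → run B
t=11: ready={B} → run B
t=12: ready={B} → run B
t=13: ready={B} → run B
t=14: ready={B} → run B
t=15: ready={B} → run B
t=16: ready={B} → run B
t=17: ready={B} → run B
t=18: (idle)
t=19: (idle)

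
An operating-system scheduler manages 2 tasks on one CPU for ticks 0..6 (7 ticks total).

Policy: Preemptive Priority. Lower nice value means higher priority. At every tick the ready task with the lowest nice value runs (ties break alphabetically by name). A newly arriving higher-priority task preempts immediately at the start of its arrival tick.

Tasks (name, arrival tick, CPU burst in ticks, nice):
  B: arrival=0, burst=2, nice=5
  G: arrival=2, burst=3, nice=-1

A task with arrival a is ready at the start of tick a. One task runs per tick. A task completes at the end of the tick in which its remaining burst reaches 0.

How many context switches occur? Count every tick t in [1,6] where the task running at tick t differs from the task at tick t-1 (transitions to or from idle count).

t=0: ready={B} → run B
t=1: ready={B} → run B
t=2: ready={G} → run G
t=3: ready={G} → run G
t=4: ready={G} → run G
t=5: (idle)
t=6: (idle)

context switches = 2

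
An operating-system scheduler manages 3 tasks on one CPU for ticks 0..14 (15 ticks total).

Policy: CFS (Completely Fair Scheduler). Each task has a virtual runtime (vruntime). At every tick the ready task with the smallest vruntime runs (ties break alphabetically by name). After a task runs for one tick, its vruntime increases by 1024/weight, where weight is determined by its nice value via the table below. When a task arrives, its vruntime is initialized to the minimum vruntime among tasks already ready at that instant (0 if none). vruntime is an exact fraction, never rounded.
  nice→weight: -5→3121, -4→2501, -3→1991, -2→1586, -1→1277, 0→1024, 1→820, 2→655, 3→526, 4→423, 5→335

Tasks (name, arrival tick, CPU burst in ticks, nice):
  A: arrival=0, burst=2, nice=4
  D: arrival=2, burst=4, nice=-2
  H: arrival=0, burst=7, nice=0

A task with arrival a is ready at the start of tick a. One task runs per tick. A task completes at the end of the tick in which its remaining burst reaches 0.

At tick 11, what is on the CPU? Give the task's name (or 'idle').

running at tick 11 = H

t=0: vr[A=0 H=0] → run A
t=1: vr[A=1024/423 H=0] → run H
t=2: vr[A=1024/423 D=1 H=1] → run D
t=3: vr[A=1024/423 D=1305/793 H=1] → run H
t=4: vr[A=1024/423 D=1305/793 H=2] → run D
t=5: vr[A=1024/423 D=1817/793 H=2] → run H
t=6: vr[A=1024/423 D=1817/793 H=3] → run D
t=7: vr[A=1024/423 D=2329/793 H=3] → run A
t=8: vr[D=2329/793 H=3] → run D
t=9: vr[H=3] → run H
t=10: vr[H=4] → run H
t=11: vr[H=5] → run H
t=12: vr[H=6] → run H
t=13: (idle)
t=14: (idle)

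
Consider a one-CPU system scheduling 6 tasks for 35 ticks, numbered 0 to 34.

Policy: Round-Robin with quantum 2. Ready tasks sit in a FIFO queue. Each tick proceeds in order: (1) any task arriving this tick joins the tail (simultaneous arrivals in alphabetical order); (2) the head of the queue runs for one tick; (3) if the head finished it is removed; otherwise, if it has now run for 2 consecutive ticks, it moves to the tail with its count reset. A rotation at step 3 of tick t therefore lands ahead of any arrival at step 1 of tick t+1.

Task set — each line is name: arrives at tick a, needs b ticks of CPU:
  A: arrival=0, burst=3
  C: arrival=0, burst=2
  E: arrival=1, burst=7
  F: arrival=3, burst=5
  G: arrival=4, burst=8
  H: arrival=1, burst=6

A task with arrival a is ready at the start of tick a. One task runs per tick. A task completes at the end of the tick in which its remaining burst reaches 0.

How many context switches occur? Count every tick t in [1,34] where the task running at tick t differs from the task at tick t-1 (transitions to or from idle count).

t=0: queue=[A,C] q_used=0 → run A
t=1: queue=[A,C,E,H] q_used=1 → run A
t=2: queue=[C,E,H,A] q_used=0 → run C
t=3: queue=[C,E,H,A,F] q_used=1 → run C
t=4: queue=[E,H,A,F,G] q_used=0 → run E
t=5: queue=[E,H,A,F,G] q_used=1 → run E
t=6: queue=[H,A,F,G,E] q_used=0 → run H
t=7: queue=[H,A,F,G,E] q_used=1 → run H
t=8: queue=[A,F,G,E,H] q_used=0 → run A
t=9: queue=[F,G,E,H] q_used=0 → run F
t=10: queue=[F,G,E,H] q_used=1 → run F
t=11: queue=[G,E,H,F] q_used=0 → run G
t=12: queue=[G,E,H,F] q_used=1 → run G
t=13: queue=[E,H,F,G] q_used=0 → run E
t=14: queue=[E,H,F,G] q_used=1 → run E
t=15: queue=[H,F,G,E] q_used=0 → run H
t=16: queue=[H,F,G,E] q_used=1 → run H
t=17: queue=[F,G,E,H] q_used=0 → run F
t=18: queue=[F,G,E,H] q_used=1 → run F
t=19: queue=[G,E,H,F] q_used=0 → run G
t=20: queue=[G,E,H,F] q_used=1 → run G
t=21: queue=[E,H,F,G] q_used=0 → run E
t=22: queue=[E,H,F,G] q_used=1 → run E
t=23: queue=[H,F,G,E] q_used=0 → run H
t=24: queue=[H,F,G,E] q_used=1 → run H
t=25: queue=[F,G,E] q_used=0 → run F
t=26: queue=[G,E] q_used=0 → run G
t=27: queue=[G,E] q_used=1 → run G
t=28: queue=[E,G] q_used=0 → run E
t=29: queue=[G] q_used=0 → run G
t=30: queue=[G] q_used=1 → run G
t=31: (idle)
t=32: (idle)
t=33: (idle)
t=34: (idle)

context switches = 17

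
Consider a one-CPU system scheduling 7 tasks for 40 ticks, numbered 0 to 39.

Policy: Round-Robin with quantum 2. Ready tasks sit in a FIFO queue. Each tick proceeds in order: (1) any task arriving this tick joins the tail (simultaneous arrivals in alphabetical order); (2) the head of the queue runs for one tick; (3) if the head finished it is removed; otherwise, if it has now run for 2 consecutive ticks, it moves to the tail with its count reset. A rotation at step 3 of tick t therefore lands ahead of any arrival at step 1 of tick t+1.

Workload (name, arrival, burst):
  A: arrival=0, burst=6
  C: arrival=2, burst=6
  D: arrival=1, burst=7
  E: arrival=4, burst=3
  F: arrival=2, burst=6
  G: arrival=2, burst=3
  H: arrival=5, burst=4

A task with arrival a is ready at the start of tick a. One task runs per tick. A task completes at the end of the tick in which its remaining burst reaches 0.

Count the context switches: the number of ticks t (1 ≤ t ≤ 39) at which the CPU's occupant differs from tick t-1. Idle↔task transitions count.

context switches = 19

t=0: queue=[A] q_used=0 → run A
t=1: queue=[A,D] q_used=1 → run A
t=2: queue=[D,A,C,F,G] q_used=0 → run D
t=3: queue=[D,A,C,F,G] q_used=1 → run D
t=4: queue=[A,C,F,G,D,E] q_used=0 → run A
t=5: queue=[A,C,F,G,D,E,H] q_used=1 → run A
t=6: queue=[C,F,G,D,E,H,A] q_used=0 → run C
t=7: queue=[C,F,G,D,E,H,A] q_used=1 → run C
t=8: queue=[F,G,D,E,H,A,C] q_used=0 → run F
t=9: queue=[F,G,D,E,H,A,C] q_used=1 → run F
t=10: queue=[G,D,E,H,A,C,F] q_used=0 → run G
t=11: queue=[G,D,E,H,A,C,F] q_used=1 → run G
t=12: queue=[D,E,H,A,C,F,G] q_used=0 → run D
t=13: queue=[D,E,H,A,C,F,G] q_used=1 → run D
t=14: queue=[E,H,A,C,F,G,D] q_used=0 → run E
t=15: queue=[E,H,A,C,F,G,D] q_used=1 → run E
t=16: queue=[H,A,C,F,G,D,E] q_used=0 → run H
t=17: queue=[H,A,C,F,G,D,E] q_used=1 → run H
t=18: queue=[A,C,F,G,D,E,H] q_used=0 → run A
t=19: queue=[A,C,F,G,D,E,H] q_used=1 → run A
t=20: queue=[C,F,G,D,E,H] q_used=0 → run C
t=21: queue=[C,F,G,D,E,H] q_used=1 → run C
t=22: queue=[F,G,D,E,H,C] q_used=0 → run F
t=23: queue=[F,G,D,E,H,C] q_used=1 → run F
t=24: queue=[G,D,E,H,C,F] q_used=0 → run G
t=25: queue=[D,E,H,C,F] q_used=0 → run D
t=26: queue=[D,E,H,C,F] q_used=1 → run D
t=27: queue=[E,H,C,F,D] q_used=0 → run E
t=28: queue=[H,C,F,D] q_used=0 → run H
t=29: queue=[H,C,F,D] q_used=1 → run H
t=30: queue=[C,F,D] q_used=0 → run C
t=31: queue=[C,F,D] q_used=1 → run C
t=32: queue=[F,D] q_used=0 → run F
t=33: queue=[F,D] q_used=1 → run F
t=34: queue=[D] q_used=0 → run D
t=35: (idle)
t=36: (idle)
t=37: (idle)
t=38: (idle)
t=39: (idle)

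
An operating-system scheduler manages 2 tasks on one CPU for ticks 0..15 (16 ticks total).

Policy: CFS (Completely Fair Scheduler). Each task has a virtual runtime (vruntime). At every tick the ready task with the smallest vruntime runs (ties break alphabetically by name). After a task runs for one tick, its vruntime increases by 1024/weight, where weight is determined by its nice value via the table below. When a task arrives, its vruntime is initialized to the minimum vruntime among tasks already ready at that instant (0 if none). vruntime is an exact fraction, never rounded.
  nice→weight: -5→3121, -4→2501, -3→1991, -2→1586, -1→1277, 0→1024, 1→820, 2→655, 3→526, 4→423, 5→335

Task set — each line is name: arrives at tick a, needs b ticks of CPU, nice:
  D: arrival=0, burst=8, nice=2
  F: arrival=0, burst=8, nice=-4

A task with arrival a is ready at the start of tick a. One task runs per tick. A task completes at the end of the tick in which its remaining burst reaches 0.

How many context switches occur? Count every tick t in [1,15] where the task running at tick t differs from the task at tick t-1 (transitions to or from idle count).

context switches = 4

t=0: vr[D=0 F=0] → run D
t=1: vr[D=1024/655 F=0] → run F
t=2: vr[D=1024/655 F=1024/2501] → run F
t=3: vr[D=1024/655 F=2048/2501] → run F
t=4: vr[D=1024/655 F=3072/2501] → run F
t=5: vr[D=1024/655 F=4096/2501] → run D
t=6: vr[D=2048/655 F=4096/2501] → run F
t=7: vr[D=2048/655 F=5120/2501] → run F
t=8: vr[D=2048/655 F=6144/2501] → run F
t=9: vr[D=2048/655 F=7168/2501] → run F
t=10: vr[D=2048/655] → run D
t=11: vr[D=3072/655] → run D
t=12: vr[D=4096/655] → run D
t=13: vr[D=1024/131] → run D
t=14: vr[D=6144/655] → run D
t=15: vr[D=7168/655] → run D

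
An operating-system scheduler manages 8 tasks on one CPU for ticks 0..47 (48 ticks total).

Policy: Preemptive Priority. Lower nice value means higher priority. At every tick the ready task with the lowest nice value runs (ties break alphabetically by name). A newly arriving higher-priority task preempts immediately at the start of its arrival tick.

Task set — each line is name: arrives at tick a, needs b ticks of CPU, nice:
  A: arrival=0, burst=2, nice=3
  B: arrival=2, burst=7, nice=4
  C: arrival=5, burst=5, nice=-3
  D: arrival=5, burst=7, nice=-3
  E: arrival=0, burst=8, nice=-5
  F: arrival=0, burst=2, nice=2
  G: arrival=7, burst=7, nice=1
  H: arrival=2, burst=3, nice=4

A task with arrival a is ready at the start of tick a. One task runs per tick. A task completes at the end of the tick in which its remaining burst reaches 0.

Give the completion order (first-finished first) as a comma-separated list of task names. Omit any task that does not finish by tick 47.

completion order = E, C, D, G, F, A, B, H

t=0: ready={A,E,F} → run E
t=1: ready={A,E,F} → run E
t=2: ready={A,B,E,F,H} → run E
t=3: ready={A,B,E,F,H} → run E
t=4: ready={A,B,E,F,H} → run E
t=5: ready={A,B,C,D,E,F,H} → run E
t=6: ready={A,B,C,D,E,F,H} → run E
t=7: ready={A,B,C,D,E,F,G,H} → run E
t=8: ready={A,B,C,D,F,G,H} → run C
t=9: ready={A,B,C,D,F,G,H} → run C
t=10: ready={A,B,C,D,F,G,H} → run C
t=11: ready={A,B,C,D,F,G,H} → run C
t=12: ready={A,B,C,D,F,G,H} → run C
t=13: ready={A,B,D,F,G,H} → run D
t=14: ready={A,B,D,F,G,H} → run D
t=15: ready={A,B,D,F,G,H} → run D
t=16: ready={A,B,D,F,G,H} → run D
t=17: ready={A,B,D,F,G,H} → run D
t=18: ready={A,B,D,F,G,H} → run D
t=19: ready={A,B,D,F,G,H} → run D
t=20: ready={A,B,F,G,H} → run G
t=21: ready={A,B,F,G,H} → run G
t=22: ready={A,B,F,G,H} → run G
t=23: ready={A,B,F,G,H} → run G
t=24: ready={A,B,F,G,H} → run G
t=25: ready={A,B,F,G,H} → run G
t=26: ready={A,B,F,G,H} → run G
t=27: ready={A,B,F,H} → run F
t=28: ready={A,B,F,H} → run F
t=29: ready={A,B,H} → run A
t=30: ready={A,B,H} → run A
t=31: ready={B,H} → run B
t=32: ready={B,H} → run B
t=33: ready={B,H} → run B
t=34: ready={B,H} → run B
t=35: ready={B,H} → run B
t=36: ready={B,H} → run B
t=37: ready={B,H} → run B
t=38: ready={H} → run H
t=39: ready={H} → run H
t=40: ready={H} → run H
t=41: (idle)
t=42: (idle)
t=43: (idle)
t=44: (idle)
t=45: (idle)
t=46: (idle)
t=47: (idle)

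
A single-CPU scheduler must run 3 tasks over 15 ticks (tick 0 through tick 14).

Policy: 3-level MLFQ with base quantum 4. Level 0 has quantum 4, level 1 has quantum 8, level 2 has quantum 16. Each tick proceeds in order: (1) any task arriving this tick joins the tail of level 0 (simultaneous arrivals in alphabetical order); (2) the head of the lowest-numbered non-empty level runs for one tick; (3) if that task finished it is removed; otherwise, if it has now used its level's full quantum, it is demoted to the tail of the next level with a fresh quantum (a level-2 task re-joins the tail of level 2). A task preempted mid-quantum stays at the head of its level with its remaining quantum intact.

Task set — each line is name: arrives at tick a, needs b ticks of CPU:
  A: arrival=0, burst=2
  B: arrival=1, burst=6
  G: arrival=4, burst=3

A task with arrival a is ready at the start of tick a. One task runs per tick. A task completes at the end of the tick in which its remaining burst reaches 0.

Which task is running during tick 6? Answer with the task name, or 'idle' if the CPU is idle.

t=0: L0/L1/L2 = A/-/- → run A
t=1: L0/L1/L2 = AB/-/- → run A
t=2: L0/L1/L2 = B/-/- → run B
t=3: L0/L1/L2 = B/-/- → run B
t=4: L0/L1/L2 = BG/-/- → run B
t=5: L0/L1/L2 = BG/-/- → run B
t=6: L0/L1/L2 = G/B/- → run G
t=7: L0/L1/L2 = G/B/- → run G
t=8: L0/L1/L2 = G/B/- → run G
t=9: L0/L1/L2 = -/B/- → run B
t=10: L0/L1/L2 = -/B/- → run B
t=11: (idle)
t=12: (idle)
t=13: (idle)
t=14: (idle)

running at tick 6 = G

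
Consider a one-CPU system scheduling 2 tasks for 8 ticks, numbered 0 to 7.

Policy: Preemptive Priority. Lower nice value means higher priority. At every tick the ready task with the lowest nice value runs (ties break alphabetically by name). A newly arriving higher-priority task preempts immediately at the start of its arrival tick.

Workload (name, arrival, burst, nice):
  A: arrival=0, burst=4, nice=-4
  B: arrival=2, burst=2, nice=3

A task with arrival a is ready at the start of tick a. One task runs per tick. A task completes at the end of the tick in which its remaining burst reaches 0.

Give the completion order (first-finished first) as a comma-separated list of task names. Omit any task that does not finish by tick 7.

completion order = A, B

t=0: ready={A} → run A
t=1: ready={A} → run A
t=2: ready={A,B} → run A
t=3: ready={A,B} → run A
t=4: ready={B} → run B
t=5: ready={B} → run B
t=6: (idle)
t=7: (idle)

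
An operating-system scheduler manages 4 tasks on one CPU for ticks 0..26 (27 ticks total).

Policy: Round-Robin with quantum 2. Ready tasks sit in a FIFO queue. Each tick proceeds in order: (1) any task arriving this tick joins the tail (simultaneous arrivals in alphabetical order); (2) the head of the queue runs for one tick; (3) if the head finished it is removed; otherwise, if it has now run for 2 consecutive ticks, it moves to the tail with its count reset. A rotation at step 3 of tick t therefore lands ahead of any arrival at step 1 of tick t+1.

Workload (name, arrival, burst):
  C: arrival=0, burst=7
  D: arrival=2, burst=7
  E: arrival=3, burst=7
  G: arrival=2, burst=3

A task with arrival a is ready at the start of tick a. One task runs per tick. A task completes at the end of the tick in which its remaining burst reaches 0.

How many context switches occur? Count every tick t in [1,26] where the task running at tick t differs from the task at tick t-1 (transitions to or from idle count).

context switches = 13

t=0: queue=[C] q_used=0 → run C
t=1: queue=[C] q_used=1 → run C
t=2: queue=[C,D,G] q_used=0 → run C
t=3: queue=[C,D,G,E] q_used=1 → run C
t=4: queue=[D,G,E,C] q_used=0 → run D
t=5: queue=[D,G,E,C] q_used=1 → run D
t=6: queue=[G,E,C,D] q_used=0 → run G
t=7: queue=[G,E,C,D] q_used=1 → run G
t=8: queue=[E,C,D,G] q_used=0 → run E
t=9: queue=[E,C,D,G] q_used=1 → run E
t=10: queue=[C,D,G,E] q_used=0 → run C
t=11: queue=[C,D,G,E] q_used=1 → run C
t=12: queue=[D,G,E,C] q_used=0 → run D
t=13: queue=[D,G,E,C] q_used=1 → run D
t=14: queue=[G,E,C,D] q_used=0 → run G
t=15: queue=[E,C,D] q_used=0 → run E
t=16: queue=[E,C,D] q_used=1 → run E
t=17: queue=[C,D,E] q_used=0 → run C
t=18: queue=[D,E] q_used=0 → run D
t=19: queue=[D,E] q_used=1 → run D
t=20: queue=[E,D] q_used=0 → run E
t=21: queue=[E,D] q_used=1 → run E
t=22: queue=[D,E] q_used=0 → run D
t=23: queue=[E] q_used=0 → run E
t=24: (idle)
t=25: (idle)
t=26: (idle)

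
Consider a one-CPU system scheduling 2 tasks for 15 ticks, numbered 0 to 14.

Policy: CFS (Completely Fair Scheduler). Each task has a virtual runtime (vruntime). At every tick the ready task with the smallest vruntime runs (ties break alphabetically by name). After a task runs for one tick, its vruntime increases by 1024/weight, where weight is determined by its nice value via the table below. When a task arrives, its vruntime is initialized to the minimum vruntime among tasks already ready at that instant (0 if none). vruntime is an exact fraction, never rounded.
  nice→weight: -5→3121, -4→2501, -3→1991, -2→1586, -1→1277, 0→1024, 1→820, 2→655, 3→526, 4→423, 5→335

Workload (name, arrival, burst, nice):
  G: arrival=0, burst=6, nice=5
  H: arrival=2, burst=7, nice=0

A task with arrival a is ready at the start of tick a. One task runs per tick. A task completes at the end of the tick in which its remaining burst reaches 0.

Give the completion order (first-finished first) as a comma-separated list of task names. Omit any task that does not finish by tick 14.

completion order = H, G

t=0: vr[G=0] → run G
t=1: vr[G=1024/335] → run G
t=2: vr[G=2048/335 H=2048/335] → run G
t=3: vr[G=3072/335 H=2048/335] → run H
t=4: vr[G=3072/335 H=2383/335] → run H
t=5: vr[G=3072/335 H=2718/335] → run H
t=6: vr[G=3072/335 H=3053/335] → run H
t=7: vr[G=3072/335 H=3388/335] → run G
t=8: vr[G=4096/335 H=3388/335] → run H
t=9: vr[G=4096/335 H=3723/335] → run H
t=10: vr[G=4096/335 H=4058/335] → run H
t=11: vr[G=4096/335] → run G
t=12: vr[G=1024/67] → run G
t=13: (idle)
t=14: (idle)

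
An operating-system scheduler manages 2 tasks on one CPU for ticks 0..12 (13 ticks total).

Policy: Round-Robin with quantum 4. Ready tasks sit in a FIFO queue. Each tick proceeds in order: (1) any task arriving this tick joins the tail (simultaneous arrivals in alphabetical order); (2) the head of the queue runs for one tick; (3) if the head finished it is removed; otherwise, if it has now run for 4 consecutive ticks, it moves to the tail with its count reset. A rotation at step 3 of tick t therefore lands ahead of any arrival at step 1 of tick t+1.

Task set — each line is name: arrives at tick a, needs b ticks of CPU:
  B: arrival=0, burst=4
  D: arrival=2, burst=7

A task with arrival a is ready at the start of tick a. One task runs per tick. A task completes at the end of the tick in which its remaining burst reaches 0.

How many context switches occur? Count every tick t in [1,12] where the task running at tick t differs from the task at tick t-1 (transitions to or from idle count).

t=0: queue=[B] q_used=0 → run B
t=1: queue=[B] q_used=1 → run B
t=2: queue=[B,D] q_used=2 → run B
t=3: queue=[B,D] q_used=3 → run B
t=4: queue=[D] q_used=0 → run D
t=5: queue=[D] q_used=1 → run D
t=6: queue=[D] q_used=2 → run D
t=7: queue=[D] q_used=3 → run D
t=8: queue=[D] q_used=0 → run D
t=9: queue=[D] q_used=1 → run D
t=10: queue=[D] q_used=2 → run D
t=11: (idle)
t=12: (idle)

context switches = 2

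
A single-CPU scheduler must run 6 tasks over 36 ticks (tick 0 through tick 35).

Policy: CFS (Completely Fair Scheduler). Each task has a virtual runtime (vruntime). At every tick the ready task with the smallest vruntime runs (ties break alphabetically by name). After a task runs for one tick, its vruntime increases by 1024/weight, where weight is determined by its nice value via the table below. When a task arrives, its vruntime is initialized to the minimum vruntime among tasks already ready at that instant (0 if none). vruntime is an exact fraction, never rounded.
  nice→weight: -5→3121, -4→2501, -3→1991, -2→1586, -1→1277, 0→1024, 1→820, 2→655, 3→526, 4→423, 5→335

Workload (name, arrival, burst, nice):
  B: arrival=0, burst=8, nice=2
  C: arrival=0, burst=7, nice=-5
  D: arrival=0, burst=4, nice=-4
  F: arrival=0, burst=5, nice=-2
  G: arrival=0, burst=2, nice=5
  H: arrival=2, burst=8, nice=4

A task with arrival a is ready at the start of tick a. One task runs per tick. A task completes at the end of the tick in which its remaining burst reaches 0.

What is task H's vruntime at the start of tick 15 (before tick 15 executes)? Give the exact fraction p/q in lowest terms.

t=0: vr[B=0 C=0 D=0 F=0 G=0] → run B
t=1: vr[B=1024/655 C=0 D=0 F=0 G=0] → run C
t=2: vr[B=1024/655 C=1024/3121 D=0 F=0 G=0 H=0] → run D
t=3: vr[B=1024/655 C=1024/3121 D=1024/2501 F=0 G=0 H=0] → run F
t=4: vr[B=1024/655 C=1024/3121 D=1024/2501 F=512/793 G=0 H=0] → run G
t=5: vr[B=1024/655 C=1024/3121 D=1024/2501 F=512/793 G=1024/335 H=0] → run H
t=6: vr[B=1024/655 C=1024/3121 D=1024/2501 F=512/793 G=1024/335 H=1024/423] → run C
t=7: vr[B=1024/655 C=2048/3121 D=1024/2501 F=512/793 G=1024/335 H=1024/423] → run D
t=8: vr[B=1024/655 C=2048/3121 D=2048/2501 F=512/793 G=1024/335 H=1024/423] → run F
t=9: vr[B=1024/655 C=2048/3121 D=2048/2501 F=1024/793 G=1024/335 H=1024/423] → run C
t=10: vr[B=1024/655 C=3072/3121 D=2048/2501 F=1024/793 G=1024/335 H=1024/423] → run D
t=11: vr[B=1024/655 C=3072/3121 D=3072/2501 F=1024/793 G=1024/335 H=1024/423] → run C
t=12: vr[B=1024/655 C=4096/3121 D=3072/2501 F=1024/793 G=1024/335 H=1024/423] → run D
t=13: vr[B=1024/655 C=4096/3121 F=1024/793 G=1024/335 H=1024/423] → run F
t=14: vr[B=1024/655 C=4096/3121 F=1536/793 G=1024/335 H=1024/423] → run C
t=15: vr[B=1024/655 C=5120/3121 F=1536/793 G=1024/335 H=1024/423] → run B
t=16: vr[B=2048/655 C=5120/3121 F=1536/793 G=1024/335 H=1024/423] → run C
t=17: vr[B=2048/655 C=6144/3121 F=1536/793 G=1024/335 H=1024/423] → run F
t=18: vr[B=2048/655 C=6144/3121 F=2048/793 G=1024/335 H=1024/423] → run C
t=19: vr[B=2048/655 F=2048/793 G=1024/335 H=1024/423] → run H
t=20: vr[B=2048/655 F=2048/793 G=1024/335 H=2048/423] → run F
t=21: vr[B=2048/655 G=1024/335 H=2048/423] → run G
t=22: vr[B=2048/655 H=2048/423] → run B
t=23: vr[B=3072/655 H=2048/423] → run B
t=24: vr[B=4096/655 H=2048/423] → run H
t=25: vr[B=4096/655 H=1024/141] → run B
t=26: vr[B=1024/131 H=1024/141] → run H
t=27: vr[B=1024/131 H=4096/423] → run B
t=28: vr[B=6144/655 H=4096/423] → run B
t=29: vr[B=7168/655 H=4096/423] → run H
t=30: vr[B=7168/655 H=5120/423] → run B
t=31: vr[H=5120/423] → run H
t=32: vr[H=2048/141] → run H
t=33: vr[H=7168/423] → run H
t=34: (idle)
t=35: (idle)

vruntime(H, start of tick 15) = 1024/423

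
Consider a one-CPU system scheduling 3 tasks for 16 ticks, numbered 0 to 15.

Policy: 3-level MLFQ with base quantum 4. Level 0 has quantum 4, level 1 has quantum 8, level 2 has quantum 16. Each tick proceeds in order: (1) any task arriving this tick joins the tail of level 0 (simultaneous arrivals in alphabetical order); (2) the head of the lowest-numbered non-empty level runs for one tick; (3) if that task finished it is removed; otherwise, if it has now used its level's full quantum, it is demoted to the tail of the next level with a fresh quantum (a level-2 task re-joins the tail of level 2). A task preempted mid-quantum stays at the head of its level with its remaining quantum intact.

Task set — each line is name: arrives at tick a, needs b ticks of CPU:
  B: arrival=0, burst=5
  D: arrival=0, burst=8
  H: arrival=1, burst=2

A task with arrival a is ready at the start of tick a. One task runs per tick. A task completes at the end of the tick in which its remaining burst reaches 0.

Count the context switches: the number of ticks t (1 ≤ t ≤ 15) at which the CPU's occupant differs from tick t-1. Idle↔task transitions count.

t=0: L0/L1/L2 = BD/-/- → run B
t=1: L0/L1/L2 = BDH/-/- → run B
t=2: L0/L1/L2 = BDH/-/- → run B
t=3: L0/L1/L2 = BDH/-/- → run B
t=4: L0/L1/L2 = DH/B/- → run D
t=5: L0/L1/L2 = DH/B/- → run D
t=6: L0/L1/L2 = DH/B/- → run D
t=7: L0/L1/L2 = DH/B/- → run D
t=8: L0/L1/L2 = H/BD/- → run H
t=9: L0/L1/L2 = H/BD/- → run H
t=10: L0/L1/L2 = -/BD/- → run B
t=11: L0/L1/L2 = -/D/- → run D
t=12: L0/L1/L2 = -/D/- → run D
t=13: L0/L1/L2 = -/D/- → run D
t=14: L0/L1/L2 = -/D/- → run D
t=15: (idle)

context switches = 5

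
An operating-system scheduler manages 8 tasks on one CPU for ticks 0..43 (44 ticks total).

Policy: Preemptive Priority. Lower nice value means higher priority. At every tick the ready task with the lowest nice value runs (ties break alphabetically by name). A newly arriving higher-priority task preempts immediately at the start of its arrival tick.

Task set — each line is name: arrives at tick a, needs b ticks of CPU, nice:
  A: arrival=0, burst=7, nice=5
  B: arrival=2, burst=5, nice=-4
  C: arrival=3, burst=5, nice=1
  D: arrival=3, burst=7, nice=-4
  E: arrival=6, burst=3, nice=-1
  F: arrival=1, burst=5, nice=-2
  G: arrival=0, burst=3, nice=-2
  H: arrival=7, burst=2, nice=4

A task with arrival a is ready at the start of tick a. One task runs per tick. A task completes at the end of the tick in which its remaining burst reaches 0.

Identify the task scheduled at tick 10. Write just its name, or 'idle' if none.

running at tick 10 = D

t=0: ready={A,G} → run G
t=1: ready={A,F,G} → run F
t=2: ready={A,B,F,G} → run B
t=3: ready={A,B,C,D,F,G} → run B
t=4: ready={A,B,C,D,F,G} → run B
t=5: ready={A,B,C,D,F,G} → run B
t=6: ready={A,B,C,D,E,F,G} → run B
t=7: ready={A,C,D,E,F,G,H} → run D
t=8: ready={A,C,D,E,F,G,H} → run D
t=9: ready={A,C,D,E,F,G,H} → run D
t=10: ready={A,C,D,E,F,G,H} → run D
t=11: ready={A,C,D,E,F,G,H} → run D
t=12: ready={A,C,D,E,F,G,H} → run D
t=13: ready={A,C,D,E,F,G,H} → run D
t=14: ready={A,C,E,F,G,H} → run F
t=15: ready={A,C,E,F,G,H} → run F
t=16: ready={A,C,E,F,G,H} → run F
t=17: ready={A,C,E,F,G,H} → run F
t=18: ready={A,C,E,G,H} → run G
t=19: ready={A,C,E,G,H} → run G
t=20: ready={A,C,E,H} → run E
t=21: ready={A,C,E,H} → run E
t=22: ready={A,C,E,H} → run E
t=23: ready={A,C,H} → run C
t=24: ready={A,C,H} → run C
t=25: ready={A,C,H} → run C
t=26: ready={A,C,H} → run C
t=27: ready={A,C,H} → run C
t=28: ready={A,H} → run H
t=29: ready={A,H} → run H
t=30: ready={A} → run A
t=31: ready={A} → run A
t=32: ready={A} → run A
t=33: ready={A} → run A
t=34: ready={A} → run A
t=35: ready={A} → run A
t=36: ready={A} → run A
t=37: (idle)
t=38: (idle)
t=39: (idle)
t=40: (idle)
t=41: (idle)
t=42: (idle)
t=43: (idle)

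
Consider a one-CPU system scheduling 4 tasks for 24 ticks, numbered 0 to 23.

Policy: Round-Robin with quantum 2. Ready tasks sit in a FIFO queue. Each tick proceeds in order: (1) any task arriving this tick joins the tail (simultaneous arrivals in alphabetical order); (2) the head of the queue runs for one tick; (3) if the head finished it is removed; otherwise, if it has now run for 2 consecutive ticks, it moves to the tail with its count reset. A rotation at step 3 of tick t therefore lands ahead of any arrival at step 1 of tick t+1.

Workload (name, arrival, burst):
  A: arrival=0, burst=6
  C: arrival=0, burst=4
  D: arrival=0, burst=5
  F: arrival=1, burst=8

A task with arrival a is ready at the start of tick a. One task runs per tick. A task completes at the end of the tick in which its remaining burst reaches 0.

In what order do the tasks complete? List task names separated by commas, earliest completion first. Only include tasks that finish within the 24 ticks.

t=0: queue=[A,C,D] q_used=0 → run A
t=1: queue=[A,C,D,F] q_used=1 → run A
t=2: queue=[C,D,F,A] q_used=0 → run C
t=3: queue=[C,D,F,A] q_used=1 → run C
t=4: queue=[D,F,A,C] q_used=0 → run D
t=5: queue=[D,F,A,C] q_used=1 → run D
t=6: queue=[F,A,C,D] q_used=0 → run F
t=7: queue=[F,A,C,D] q_used=1 → run F
t=8: queue=[A,C,D,F] q_used=0 → run A
t=9: queue=[A,C,D,F] q_used=1 → run A
t=10: queue=[C,D,F,A] q_used=0 → run C
t=11: queue=[C,D,F,A] q_used=1 → run C
t=12: queue=[D,F,A] q_used=0 → run D
t=13: queue=[D,F,A] q_used=1 → run D
t=14: queue=[F,A,D] q_used=0 → run F
t=15: queue=[F,A,D] q_used=1 → run F
t=16: queue=[A,D,F] q_used=0 → run A
t=17: queue=[A,D,F] q_used=1 → run A
t=18: queue=[D,F] q_used=0 → run D
t=19: queue=[F] q_used=0 → run F
t=20: queue=[F] q_used=1 → run F
t=21: queue=[F] q_used=0 → run F
t=22: queue=[F] q_used=1 → run F
t=23: (idle)

completion order = C, A, D, F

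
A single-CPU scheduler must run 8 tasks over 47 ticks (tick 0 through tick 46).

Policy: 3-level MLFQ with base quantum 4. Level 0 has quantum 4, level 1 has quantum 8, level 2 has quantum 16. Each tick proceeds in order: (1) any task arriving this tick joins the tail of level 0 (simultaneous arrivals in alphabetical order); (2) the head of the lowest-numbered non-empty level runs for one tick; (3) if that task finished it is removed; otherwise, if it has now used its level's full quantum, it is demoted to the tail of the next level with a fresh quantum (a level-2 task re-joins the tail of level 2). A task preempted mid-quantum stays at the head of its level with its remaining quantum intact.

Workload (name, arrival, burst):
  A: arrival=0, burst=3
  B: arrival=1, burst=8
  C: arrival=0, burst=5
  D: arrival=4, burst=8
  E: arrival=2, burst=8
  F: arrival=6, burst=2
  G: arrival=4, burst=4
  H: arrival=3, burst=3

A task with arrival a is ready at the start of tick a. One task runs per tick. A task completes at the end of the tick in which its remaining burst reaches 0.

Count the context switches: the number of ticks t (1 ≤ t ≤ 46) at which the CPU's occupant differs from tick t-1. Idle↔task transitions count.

t=0: L0/L1/L2 = AC/-/- → run A
t=1: L0/L1/L2 = ACB/-/- → run A
t=2: L0/L1/L2 = ACBE/-/- → run A
t=3: L0/L1/L2 = CBEH/-/- → run C
t=4: L0/L1/L2 = CBEHDG/-/- → run C
t=5: L0/L1/L2 = CBEHDG/-/- → run C
t=6: L0/L1/L2 = CBEHDGF/-/- → run C
t=7: L0/L1/L2 = BEHDGF/C/- → run B
t=8: L0/L1/L2 = BEHDGF/C/- → run B
t=9: L0/L1/L2 = BEHDGF/C/- → run B
t=10: L0/L1/L2 = BEHDGF/C/- → run B
t=11: L0/L1/L2 = EHDGF/CB/- → run E
t=12: L0/L1/L2 = EHDGF/CB/- → run E
t=13: L0/L1/L2 = EHDGF/CB/- → run E
t=14: L0/L1/L2 = EHDGF/CB/- → run E
t=15: L0/L1/L2 = HDGF/CBE/- → run H
t=16: L0/L1/L2 = HDGF/CBE/- → run H
t=17: L0/L1/L2 = HDGF/CBE/- → run H
t=18: L0/L1/L2 = DGF/CBE/- → run D
t=19: L0/L1/L2 = DGF/CBE/- → run D
t=20: L0/L1/L2 = DGF/CBE/- → run D
t=21: L0/L1/L2 = DGF/CBE/- → run D
t=22: L0/L1/L2 = GF/CBED/- → run G
t=23: L0/L1/L2 = GF/CBED/- → run G
t=24: L0/L1/L2 = GF/CBED/- → run G
t=25: L0/L1/L2 = GF/CBED/- → run G
t=26: L0/L1/L2 = F/CBED/- → run F
t=27: L0/L1/L2 = F/CBED/- → run F
t=28: L0/L1/L2 = -/CBED/- → run C
t=29: L0/L1/L2 = -/BED/- → run B
t=30: L0/L1/L2 = -/BED/- → run B
t=31: L0/L1/L2 = -/BED/- → run B
t=32: L0/L1/L2 = -/BED/- → run B
t=33: L0/L1/L2 = -/ED/- → run E
t=34: L0/L1/L2 = -/ED/- → run E
t=35: L0/L1/L2 = -/ED/- → run E
t=36: L0/L1/L2 = -/ED/- → run E
t=37: L0/L1/L2 = -/D/- → run D
t=38: L0/L1/L2 = -/D/- → run D
t=39: L0/L1/L2 = -/D/- → run D
t=40: L0/L1/L2 = -/D/- → run D
t=41: (idle)
t=42: (idle)
t=43: (idle)
t=44: (idle)
t=45: (idle)
t=46: (idle)

context switches = 12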